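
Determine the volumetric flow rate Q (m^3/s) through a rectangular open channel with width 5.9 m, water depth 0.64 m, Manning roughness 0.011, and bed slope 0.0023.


For a rectangular channel, the cross-sectional area A = b * y = 5.9 * 0.64 = 3.78 m^2.
The wetted perimeter P = b + 2y = 5.9 + 2*0.64 = 7.18 m.
Hydraulic radius R = A/P = 3.78/7.18 = 0.5259 m.
Velocity V = (1/n)*R^(2/3)*S^(1/2) = (1/0.011)*0.5259^(2/3)*0.0023^(1/2) = 2.8406 m/s.
Discharge Q = A * V = 3.78 * 2.8406 = 10.726 m^3/s.

10.726


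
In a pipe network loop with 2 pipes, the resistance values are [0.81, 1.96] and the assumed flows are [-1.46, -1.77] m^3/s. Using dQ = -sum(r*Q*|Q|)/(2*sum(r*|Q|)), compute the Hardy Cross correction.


Numerator terms (r*Q*|Q|): 0.81*-1.46*|-1.46| = -1.7266; 1.96*-1.77*|-1.77| = -6.1405.
Sum of numerator = -7.8671.
Denominator terms (r*|Q|): 0.81*|-1.46| = 1.1826; 1.96*|-1.77| = 3.4692.
2 * sum of denominator = 2 * 4.6518 = 9.3036.
dQ = --7.8671 / 9.3036 = 0.8456 m^3/s.

0.8456


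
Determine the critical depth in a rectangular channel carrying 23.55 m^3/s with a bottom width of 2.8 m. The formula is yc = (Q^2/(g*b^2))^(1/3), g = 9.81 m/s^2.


Using yc = (Q^2 / (g * b^2))^(1/3):
Q^2 = 23.55^2 = 554.6.
g * b^2 = 9.81 * 2.8^2 = 9.81 * 7.84 = 76.91.
Q^2 / (g*b^2) = 554.6 / 76.91 = 7.211.
yc = 7.211^(1/3) = 1.932 m.

1.932


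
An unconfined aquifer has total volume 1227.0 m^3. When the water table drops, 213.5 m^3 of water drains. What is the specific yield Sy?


Specific yield Sy = Volume drained / Total volume.
Sy = 213.5 / 1227.0
   = 0.174.

0.174


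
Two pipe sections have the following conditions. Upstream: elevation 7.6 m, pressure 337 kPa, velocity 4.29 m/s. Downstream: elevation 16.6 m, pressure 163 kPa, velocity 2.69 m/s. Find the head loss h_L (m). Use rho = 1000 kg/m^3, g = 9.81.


Total head at each section: H = z + p/(rho*g) + V^2/(2g).
H1 = 7.6 + 337*1000/(1000*9.81) + 4.29^2/(2*9.81)
   = 7.6 + 34.353 + 0.938
   = 42.891 m.
H2 = 16.6 + 163*1000/(1000*9.81) + 2.69^2/(2*9.81)
   = 16.6 + 16.616 + 0.3688
   = 33.585 m.
h_L = H1 - H2 = 42.891 - 33.585 = 9.306 m.

9.306


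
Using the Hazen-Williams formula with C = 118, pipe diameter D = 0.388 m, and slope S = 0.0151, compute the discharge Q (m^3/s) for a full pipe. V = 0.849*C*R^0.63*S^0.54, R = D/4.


For a full circular pipe, R = D/4 = 0.388/4 = 0.097 m.
V = 0.849 * 118 * 0.097^0.63 * 0.0151^0.54
  = 0.849 * 118 * 0.229967 * 0.103908
  = 2.3939 m/s.
Pipe area A = pi*D^2/4 = pi*0.388^2/4 = 0.1182 m^2.
Q = A * V = 0.1182 * 2.3939 = 0.283 m^3/s.

0.283


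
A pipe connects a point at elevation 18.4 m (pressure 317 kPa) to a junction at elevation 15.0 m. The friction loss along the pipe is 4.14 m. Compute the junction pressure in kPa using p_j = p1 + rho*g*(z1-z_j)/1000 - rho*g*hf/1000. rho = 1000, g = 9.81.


Junction pressure: p_j = p1 + rho*g*(z1 - z_j)/1000 - rho*g*hf/1000.
Elevation term = 1000*9.81*(18.4 - 15.0)/1000 = 33.354 kPa.
Friction term = 1000*9.81*4.14/1000 = 40.613 kPa.
p_j = 317 + 33.354 - 40.613 = 309.74 kPa.

309.74


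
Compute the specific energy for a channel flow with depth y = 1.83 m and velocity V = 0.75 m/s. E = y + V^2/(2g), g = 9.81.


Specific energy E = y + V^2/(2g).
Velocity head = V^2/(2g) = 0.75^2 / (2*9.81) = 0.5625 / 19.62 = 0.0287 m.
E = 1.83 + 0.0287 = 1.8587 m.

1.8587


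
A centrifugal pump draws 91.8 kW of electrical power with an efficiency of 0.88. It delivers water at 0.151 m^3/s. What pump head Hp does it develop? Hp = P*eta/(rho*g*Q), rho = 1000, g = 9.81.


Pump head formula: Hp = P * eta / (rho * g * Q).
Numerator: P * eta = 91.8 * 1000 * 0.88 = 80784.0 W.
Denominator: rho * g * Q = 1000 * 9.81 * 0.151 = 1481.31.
Hp = 80784.0 / 1481.31 = 54.54 m.

54.54


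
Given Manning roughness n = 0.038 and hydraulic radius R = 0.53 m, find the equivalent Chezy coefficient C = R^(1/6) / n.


The Chezy coefficient relates to Manning's n through C = R^(1/6) / n.
R^(1/6) = 0.53^(1/6) = 0.899593.
C = 0.899593 / 0.038 = 23.67 m^(1/2)/s.

23.67


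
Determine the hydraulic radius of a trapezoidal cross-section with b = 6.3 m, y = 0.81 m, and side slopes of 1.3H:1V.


For a trapezoidal section with side slope z:
A = (b + z*y)*y = (6.3 + 1.3*0.81)*0.81 = 5.956 m^2.
P = b + 2*y*sqrt(1 + z^2) = 6.3 + 2*0.81*sqrt(1 + 1.3^2) = 8.957 m.
R = A/P = 5.956 / 8.957 = 0.6649 m.

0.6649


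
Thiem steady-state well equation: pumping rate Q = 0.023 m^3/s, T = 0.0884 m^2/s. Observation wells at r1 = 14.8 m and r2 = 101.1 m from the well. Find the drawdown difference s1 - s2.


Thiem equation: s1 - s2 = Q/(2*pi*T) * ln(r2/r1).
ln(r2/r1) = ln(101.1/14.8) = 1.9215.
Q/(2*pi*T) = 0.023 / (2*pi*0.0884) = 0.023 / 0.5554 = 0.0414.
s1 - s2 = 0.0414 * 1.9215 = 0.0796 m.

0.0796


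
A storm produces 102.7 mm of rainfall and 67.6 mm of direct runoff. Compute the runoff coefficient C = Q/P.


The runoff coefficient C = runoff depth / rainfall depth.
C = 67.6 / 102.7
  = 0.6582.

0.6582


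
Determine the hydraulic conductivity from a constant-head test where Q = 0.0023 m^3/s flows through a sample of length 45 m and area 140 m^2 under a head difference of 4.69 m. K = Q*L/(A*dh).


From K = Q*L / (A*dh):
Numerator: Q*L = 0.0023 * 45 = 0.1035.
Denominator: A*dh = 140 * 4.69 = 656.6.
K = 0.1035 / 656.6 = 0.000158 m/s.

0.000158


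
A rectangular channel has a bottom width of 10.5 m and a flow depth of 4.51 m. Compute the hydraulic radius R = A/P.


For a rectangular section:
Flow area A = b * y = 10.5 * 4.51 = 47.35 m^2.
Wetted perimeter P = b + 2y = 10.5 + 2*4.51 = 19.52 m.
Hydraulic radius R = A/P = 47.35 / 19.52 = 2.426 m.

2.426


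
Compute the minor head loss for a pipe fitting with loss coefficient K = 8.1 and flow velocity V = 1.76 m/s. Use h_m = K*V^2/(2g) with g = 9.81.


Minor loss formula: h_m = K * V^2/(2g).
V^2 = 1.76^2 = 3.0976.
V^2/(2g) = 3.0976 / 19.62 = 0.1579 m.
h_m = 8.1 * 0.1579 = 1.2788 m.

1.2788


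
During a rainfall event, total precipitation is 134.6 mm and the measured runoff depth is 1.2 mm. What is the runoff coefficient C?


The runoff coefficient C = runoff depth / rainfall depth.
C = 1.2 / 134.6
  = 0.0089.

0.0089


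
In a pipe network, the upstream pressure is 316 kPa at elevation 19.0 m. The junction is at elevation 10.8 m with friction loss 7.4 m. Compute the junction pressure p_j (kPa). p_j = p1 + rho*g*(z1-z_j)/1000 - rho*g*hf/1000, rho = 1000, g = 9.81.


Junction pressure: p_j = p1 + rho*g*(z1 - z_j)/1000 - rho*g*hf/1000.
Elevation term = 1000*9.81*(19.0 - 10.8)/1000 = 80.442 kPa.
Friction term = 1000*9.81*7.4/1000 = 72.594 kPa.
p_j = 316 + 80.442 - 72.594 = 323.85 kPa.

323.85


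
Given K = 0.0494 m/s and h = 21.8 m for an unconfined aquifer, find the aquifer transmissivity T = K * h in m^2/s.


Transmissivity is defined as T = K * h.
T = 0.0494 * 21.8
  = 1.0769 m^2/s.

1.0769


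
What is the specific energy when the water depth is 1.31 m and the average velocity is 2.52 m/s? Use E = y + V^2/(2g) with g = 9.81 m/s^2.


Specific energy E = y + V^2/(2g).
Velocity head = V^2/(2g) = 2.52^2 / (2*9.81) = 6.3504 / 19.62 = 0.3237 m.
E = 1.31 + 0.3237 = 1.6337 m.

1.6337


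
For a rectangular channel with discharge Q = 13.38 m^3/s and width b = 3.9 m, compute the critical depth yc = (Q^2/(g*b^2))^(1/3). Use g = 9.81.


Using yc = (Q^2 / (g * b^2))^(1/3):
Q^2 = 13.38^2 = 179.02.
g * b^2 = 9.81 * 3.9^2 = 9.81 * 15.21 = 149.21.
Q^2 / (g*b^2) = 179.02 / 149.21 = 1.1998.
yc = 1.1998^(1/3) = 1.0626 m.

1.0626


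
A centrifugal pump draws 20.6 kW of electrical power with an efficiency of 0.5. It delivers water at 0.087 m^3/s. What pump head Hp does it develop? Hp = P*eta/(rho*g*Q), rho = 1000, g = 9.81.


Pump head formula: Hp = P * eta / (rho * g * Q).
Numerator: P * eta = 20.6 * 1000 * 0.5 = 10300.0 W.
Denominator: rho * g * Q = 1000 * 9.81 * 0.087 = 853.47.
Hp = 10300.0 / 853.47 = 12.07 m.

12.07


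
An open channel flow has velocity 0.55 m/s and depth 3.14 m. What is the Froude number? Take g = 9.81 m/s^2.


The Froude number is defined as Fr = V / sqrt(g*y).
g*y = 9.81 * 3.14 = 30.8034.
sqrt(g*y) = sqrt(30.8034) = 5.5501.
Fr = 0.55 / 5.5501 = 0.0991.

0.0991


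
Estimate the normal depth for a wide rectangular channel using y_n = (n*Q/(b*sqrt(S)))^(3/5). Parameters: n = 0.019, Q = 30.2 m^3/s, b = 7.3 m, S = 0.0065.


We use the wide-channel approximation y_n = (n*Q/(b*sqrt(S)))^(3/5).
sqrt(S) = sqrt(0.0065) = 0.080623.
Numerator: n*Q = 0.019 * 30.2 = 0.5738.
Denominator: b*sqrt(S) = 7.3 * 0.080623 = 0.588548.
arg = 0.9749.
y_n = 0.9749^(3/5) = 0.9849 m.

0.9849


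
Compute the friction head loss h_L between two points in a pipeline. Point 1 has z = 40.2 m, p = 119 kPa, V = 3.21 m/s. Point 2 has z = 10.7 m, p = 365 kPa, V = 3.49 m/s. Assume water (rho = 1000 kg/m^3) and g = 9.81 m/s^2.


Total head at each section: H = z + p/(rho*g) + V^2/(2g).
H1 = 40.2 + 119*1000/(1000*9.81) + 3.21^2/(2*9.81)
   = 40.2 + 12.13 + 0.5252
   = 52.856 m.
H2 = 10.7 + 365*1000/(1000*9.81) + 3.49^2/(2*9.81)
   = 10.7 + 37.207 + 0.6208
   = 48.528 m.
h_L = H1 - H2 = 52.856 - 48.528 = 4.328 m.

4.328


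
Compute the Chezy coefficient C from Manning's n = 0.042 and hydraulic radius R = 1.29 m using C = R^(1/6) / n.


The Chezy coefficient relates to Manning's n through C = R^(1/6) / n.
R^(1/6) = 1.29^(1/6) = 1.043354.
C = 1.043354 / 0.042 = 24.84 m^(1/2)/s.

24.84


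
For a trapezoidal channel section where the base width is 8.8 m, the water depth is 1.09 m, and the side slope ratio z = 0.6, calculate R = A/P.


For a trapezoidal section with side slope z:
A = (b + z*y)*y = (8.8 + 0.6*1.09)*1.09 = 10.305 m^2.
P = b + 2*y*sqrt(1 + z^2) = 8.8 + 2*1.09*sqrt(1 + 0.6^2) = 11.342 m.
R = A/P = 10.305 / 11.342 = 0.9085 m.

0.9085


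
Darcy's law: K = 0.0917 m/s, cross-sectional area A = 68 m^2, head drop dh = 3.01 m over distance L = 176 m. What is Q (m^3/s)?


Darcy's law: Q = K * A * i, where i = dh/L.
Hydraulic gradient i = 3.01 / 176 = 0.017102.
Q = 0.0917 * 68 * 0.017102
  = 0.1066 m^3/s.

0.1066


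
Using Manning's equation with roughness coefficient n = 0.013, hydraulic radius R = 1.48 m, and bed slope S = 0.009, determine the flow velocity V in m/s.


Manning's equation gives V = (1/n) * R^(2/3) * S^(1/2).
First, compute R^(2/3) = 1.48^(2/3) = 1.2987.
Next, S^(1/2) = 0.009^(1/2) = 0.094868.
Then 1/n = 1/0.013 = 76.92.
V = 76.92 * 1.2987 * 0.094868 = 9.4773 m/s.

9.4773


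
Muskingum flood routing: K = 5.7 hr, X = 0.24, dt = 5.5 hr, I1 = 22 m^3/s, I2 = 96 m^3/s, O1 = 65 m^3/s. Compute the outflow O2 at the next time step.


Muskingum coefficients:
denom = 2*K*(1-X) + dt = 2*5.7*(1-0.24) + 5.5 = 14.164.
C0 = (dt - 2*K*X)/denom = (5.5 - 2*5.7*0.24)/14.164 = 0.1951.
C1 = (dt + 2*K*X)/denom = (5.5 + 2*5.7*0.24)/14.164 = 0.5815.
C2 = (2*K*(1-X) - dt)/denom = 0.2234.
O2 = C0*I2 + C1*I1 + C2*O1
   = 0.1951*96 + 0.5815*22 + 0.2234*65
   = 46.05 m^3/s.

46.05


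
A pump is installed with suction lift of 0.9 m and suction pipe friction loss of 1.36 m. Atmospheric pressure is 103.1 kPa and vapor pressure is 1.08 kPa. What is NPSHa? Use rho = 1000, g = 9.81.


NPSHa = p_atm/(rho*g) - z_s - hf_s - p_vap/(rho*g).
p_atm/(rho*g) = 103.1*1000 / (1000*9.81) = 10.51 m.
p_vap/(rho*g) = 1.08*1000 / (1000*9.81) = 0.11 m.
NPSHa = 10.51 - 0.9 - 1.36 - 0.11
      = 8.14 m.

8.14


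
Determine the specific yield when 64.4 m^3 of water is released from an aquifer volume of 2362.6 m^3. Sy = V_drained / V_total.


Specific yield Sy = Volume drained / Total volume.
Sy = 64.4 / 2362.6
   = 0.0273.

0.0273


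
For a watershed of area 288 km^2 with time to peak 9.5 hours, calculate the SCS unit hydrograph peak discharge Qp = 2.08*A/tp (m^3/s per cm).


SCS formula: Qp = 2.08 * A / tp.
Qp = 2.08 * 288 / 9.5
   = 599.04 / 9.5
   = 63.06 m^3/s per cm.

63.06


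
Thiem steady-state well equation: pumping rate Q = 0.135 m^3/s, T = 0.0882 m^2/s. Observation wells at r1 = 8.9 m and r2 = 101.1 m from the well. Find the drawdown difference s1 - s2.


Thiem equation: s1 - s2 = Q/(2*pi*T) * ln(r2/r1).
ln(r2/r1) = ln(101.1/8.9) = 2.4301.
Q/(2*pi*T) = 0.135 / (2*pi*0.0882) = 0.135 / 0.5542 = 0.2436.
s1 - s2 = 0.2436 * 2.4301 = 0.592 m.

0.592


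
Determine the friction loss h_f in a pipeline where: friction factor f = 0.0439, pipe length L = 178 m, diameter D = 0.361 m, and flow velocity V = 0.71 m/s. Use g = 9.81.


Darcy-Weisbach equation: h_f = f * (L/D) * V^2/(2g).
f * L/D = 0.0439 * 178/0.361 = 21.646.
V^2/(2g) = 0.71^2 / (2*9.81) = 0.5041 / 19.62 = 0.0257 m.
h_f = 21.646 * 0.0257 = 0.556 m.

0.556


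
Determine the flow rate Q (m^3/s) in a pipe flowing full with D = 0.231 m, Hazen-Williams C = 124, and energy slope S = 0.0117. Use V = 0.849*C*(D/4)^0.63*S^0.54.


For a full circular pipe, R = D/4 = 0.231/4 = 0.0578 m.
V = 0.849 * 124 * 0.0578^0.63 * 0.0117^0.54
  = 0.849 * 124 * 0.165874 * 0.090536
  = 1.581 m/s.
Pipe area A = pi*D^2/4 = pi*0.231^2/4 = 0.0419 m^2.
Q = A * V = 0.0419 * 1.581 = 0.0663 m^3/s.

0.0663


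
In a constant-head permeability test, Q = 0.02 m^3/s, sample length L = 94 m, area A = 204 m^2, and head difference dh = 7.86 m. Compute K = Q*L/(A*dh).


From K = Q*L / (A*dh):
Numerator: Q*L = 0.02 * 94 = 1.88.
Denominator: A*dh = 204 * 7.86 = 1603.44.
K = 1.88 / 1603.44 = 0.001172 m/s.

0.001172


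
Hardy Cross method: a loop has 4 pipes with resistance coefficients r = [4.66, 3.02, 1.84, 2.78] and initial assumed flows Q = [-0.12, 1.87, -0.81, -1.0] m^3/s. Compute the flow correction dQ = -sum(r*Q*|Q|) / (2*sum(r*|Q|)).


Numerator terms (r*Q*|Q|): 4.66*-0.12*|-0.12| = -0.0671; 3.02*1.87*|1.87| = 10.5606; 1.84*-0.81*|-0.81| = -1.2072; 2.78*-1.0*|-1.0| = -2.78.
Sum of numerator = 6.5063.
Denominator terms (r*|Q|): 4.66*|-0.12| = 0.5592; 3.02*|1.87| = 5.6474; 1.84*|-0.81| = 1.4904; 2.78*|-1.0| = 2.78.
2 * sum of denominator = 2 * 10.477 = 20.954.
dQ = -6.5063 / 20.954 = -0.3105 m^3/s.

-0.3105


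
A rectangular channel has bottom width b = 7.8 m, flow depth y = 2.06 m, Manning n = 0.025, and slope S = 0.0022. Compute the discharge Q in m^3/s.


For a rectangular channel, the cross-sectional area A = b * y = 7.8 * 2.06 = 16.07 m^2.
The wetted perimeter P = b + 2y = 7.8 + 2*2.06 = 11.92 m.
Hydraulic radius R = A/P = 16.07/11.92 = 1.348 m.
Velocity V = (1/n)*R^(2/3)*S^(1/2) = (1/0.025)*1.348^(2/3)*0.0022^(1/2) = 2.2894 m/s.
Discharge Q = A * V = 16.07 * 2.2894 = 36.787 m^3/s.

36.787


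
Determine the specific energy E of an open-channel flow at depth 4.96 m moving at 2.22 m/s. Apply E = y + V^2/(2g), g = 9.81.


Specific energy E = y + V^2/(2g).
Velocity head = V^2/(2g) = 2.22^2 / (2*9.81) = 4.9284 / 19.62 = 0.2512 m.
E = 4.96 + 0.2512 = 5.2112 m.

5.2112


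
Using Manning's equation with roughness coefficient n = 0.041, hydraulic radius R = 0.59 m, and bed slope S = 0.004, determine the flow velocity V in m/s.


Manning's equation gives V = (1/n) * R^(2/3) * S^(1/2).
First, compute R^(2/3) = 0.59^(2/3) = 0.7035.
Next, S^(1/2) = 0.004^(1/2) = 0.063246.
Then 1/n = 1/0.041 = 24.39.
V = 24.39 * 0.7035 * 0.063246 = 1.0851 m/s.

1.0851


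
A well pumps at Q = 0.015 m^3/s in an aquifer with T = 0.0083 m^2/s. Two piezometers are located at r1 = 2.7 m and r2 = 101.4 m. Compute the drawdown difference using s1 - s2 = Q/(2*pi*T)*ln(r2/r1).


Thiem equation: s1 - s2 = Q/(2*pi*T) * ln(r2/r1).
ln(r2/r1) = ln(101.4/2.7) = 3.6258.
Q/(2*pi*T) = 0.015 / (2*pi*0.0083) = 0.015 / 0.0522 = 0.2876.
s1 - s2 = 0.2876 * 3.6258 = 1.0429 m.

1.0429


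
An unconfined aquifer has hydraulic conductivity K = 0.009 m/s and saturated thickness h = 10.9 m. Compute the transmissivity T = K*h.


Transmissivity is defined as T = K * h.
T = 0.009 * 10.9
  = 0.0981 m^2/s.

0.0981


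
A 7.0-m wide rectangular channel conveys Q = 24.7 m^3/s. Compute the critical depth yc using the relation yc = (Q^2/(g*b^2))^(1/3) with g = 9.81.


Using yc = (Q^2 / (g * b^2))^(1/3):
Q^2 = 24.7^2 = 610.09.
g * b^2 = 9.81 * 7.0^2 = 9.81 * 49.0 = 480.69.
Q^2 / (g*b^2) = 610.09 / 480.69 = 1.2692.
yc = 1.2692^(1/3) = 1.0827 m.

1.0827


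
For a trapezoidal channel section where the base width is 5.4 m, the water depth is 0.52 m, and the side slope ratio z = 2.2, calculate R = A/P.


For a trapezoidal section with side slope z:
A = (b + z*y)*y = (5.4 + 2.2*0.52)*0.52 = 3.403 m^2.
P = b + 2*y*sqrt(1 + z^2) = 5.4 + 2*0.52*sqrt(1 + 2.2^2) = 7.913 m.
R = A/P = 3.403 / 7.913 = 0.43 m.

0.43


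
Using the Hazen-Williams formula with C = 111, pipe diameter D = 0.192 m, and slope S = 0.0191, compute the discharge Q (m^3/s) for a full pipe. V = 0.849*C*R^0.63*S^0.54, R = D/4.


For a full circular pipe, R = D/4 = 0.192/4 = 0.048 m.
V = 0.849 * 111 * 0.048^0.63 * 0.0191^0.54
  = 0.849 * 111 * 0.147633 * 0.117966
  = 1.6412 m/s.
Pipe area A = pi*D^2/4 = pi*0.192^2/4 = 0.029 m^2.
Q = A * V = 0.029 * 1.6412 = 0.0475 m^3/s.

0.0475


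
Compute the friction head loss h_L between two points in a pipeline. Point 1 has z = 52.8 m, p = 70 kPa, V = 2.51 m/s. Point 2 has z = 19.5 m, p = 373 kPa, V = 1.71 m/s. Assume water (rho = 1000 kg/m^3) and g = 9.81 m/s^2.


Total head at each section: H = z + p/(rho*g) + V^2/(2g).
H1 = 52.8 + 70*1000/(1000*9.81) + 2.51^2/(2*9.81)
   = 52.8 + 7.136 + 0.3211
   = 60.257 m.
H2 = 19.5 + 373*1000/(1000*9.81) + 1.71^2/(2*9.81)
   = 19.5 + 38.022 + 0.149
   = 57.671 m.
h_L = H1 - H2 = 60.257 - 57.671 = 2.585 m.

2.585


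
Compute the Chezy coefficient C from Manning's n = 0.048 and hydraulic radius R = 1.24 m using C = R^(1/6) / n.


The Chezy coefficient relates to Manning's n through C = R^(1/6) / n.
R^(1/6) = 1.24^(1/6) = 1.036502.
C = 1.036502 / 0.048 = 21.59 m^(1/2)/s.

21.59


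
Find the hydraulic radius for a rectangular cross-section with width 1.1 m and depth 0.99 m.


For a rectangular section:
Flow area A = b * y = 1.1 * 0.99 = 1.09 m^2.
Wetted perimeter P = b + 2y = 1.1 + 2*0.99 = 3.08 m.
Hydraulic radius R = A/P = 1.09 / 3.08 = 0.3536 m.

0.3536


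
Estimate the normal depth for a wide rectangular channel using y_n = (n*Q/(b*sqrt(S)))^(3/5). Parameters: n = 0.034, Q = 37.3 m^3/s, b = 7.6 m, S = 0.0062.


We use the wide-channel approximation y_n = (n*Q/(b*sqrt(S)))^(3/5).
sqrt(S) = sqrt(0.0062) = 0.07874.
Numerator: n*Q = 0.034 * 37.3 = 1.2682.
Denominator: b*sqrt(S) = 7.6 * 0.07874 = 0.598424.
arg = 2.1192.
y_n = 2.1192^(3/5) = 1.5693 m.

1.5693


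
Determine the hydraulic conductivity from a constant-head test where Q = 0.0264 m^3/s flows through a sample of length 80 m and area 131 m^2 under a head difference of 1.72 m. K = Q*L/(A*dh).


From K = Q*L / (A*dh):
Numerator: Q*L = 0.0264 * 80 = 2.112.
Denominator: A*dh = 131 * 1.72 = 225.32.
K = 2.112 / 225.32 = 0.009373 m/s.

0.009373


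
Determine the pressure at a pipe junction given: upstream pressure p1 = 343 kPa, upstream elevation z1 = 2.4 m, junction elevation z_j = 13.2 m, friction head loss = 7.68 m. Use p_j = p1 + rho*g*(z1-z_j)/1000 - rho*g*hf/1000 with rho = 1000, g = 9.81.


Junction pressure: p_j = p1 + rho*g*(z1 - z_j)/1000 - rho*g*hf/1000.
Elevation term = 1000*9.81*(2.4 - 13.2)/1000 = -105.948 kPa.
Friction term = 1000*9.81*7.68/1000 = 75.341 kPa.
p_j = 343 + -105.948 - 75.341 = 161.71 kPa.

161.71


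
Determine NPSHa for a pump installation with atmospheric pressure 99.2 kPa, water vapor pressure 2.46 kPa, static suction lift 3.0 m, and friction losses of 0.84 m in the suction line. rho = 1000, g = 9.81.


NPSHa = p_atm/(rho*g) - z_s - hf_s - p_vap/(rho*g).
p_atm/(rho*g) = 99.2*1000 / (1000*9.81) = 10.112 m.
p_vap/(rho*g) = 2.46*1000 / (1000*9.81) = 0.251 m.
NPSHa = 10.112 - 3.0 - 0.84 - 0.251
      = 6.02 m.

6.02


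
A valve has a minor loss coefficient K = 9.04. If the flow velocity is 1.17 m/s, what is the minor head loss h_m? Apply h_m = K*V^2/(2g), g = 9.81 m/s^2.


Minor loss formula: h_m = K * V^2/(2g).
V^2 = 1.17^2 = 1.3689.
V^2/(2g) = 1.3689 / 19.62 = 0.0698 m.
h_m = 9.04 * 0.0698 = 0.6307 m.

0.6307


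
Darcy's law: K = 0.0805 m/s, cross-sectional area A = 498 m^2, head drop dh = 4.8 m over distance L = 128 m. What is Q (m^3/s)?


Darcy's law: Q = K * A * i, where i = dh/L.
Hydraulic gradient i = 4.8 / 128 = 0.0375.
Q = 0.0805 * 498 * 0.0375
  = 1.5033 m^3/s.

1.5033


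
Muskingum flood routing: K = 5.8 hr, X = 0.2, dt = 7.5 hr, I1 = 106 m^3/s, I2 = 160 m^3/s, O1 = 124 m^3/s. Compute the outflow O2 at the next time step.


Muskingum coefficients:
denom = 2*K*(1-X) + dt = 2*5.8*(1-0.2) + 7.5 = 16.78.
C0 = (dt - 2*K*X)/denom = (7.5 - 2*5.8*0.2)/16.78 = 0.3087.
C1 = (dt + 2*K*X)/denom = (7.5 + 2*5.8*0.2)/16.78 = 0.5852.
C2 = (2*K*(1-X) - dt)/denom = 0.1061.
O2 = C0*I2 + C1*I1 + C2*O1
   = 0.3087*160 + 0.5852*106 + 0.1061*124
   = 124.58 m^3/s.

124.58


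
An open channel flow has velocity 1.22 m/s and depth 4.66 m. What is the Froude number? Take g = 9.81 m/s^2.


The Froude number is defined as Fr = V / sqrt(g*y).
g*y = 9.81 * 4.66 = 45.7146.
sqrt(g*y) = sqrt(45.7146) = 6.7613.
Fr = 1.22 / 6.7613 = 0.1804.

0.1804


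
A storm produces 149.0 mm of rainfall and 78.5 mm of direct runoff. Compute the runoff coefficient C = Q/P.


The runoff coefficient C = runoff depth / rainfall depth.
C = 78.5 / 149.0
  = 0.5268.

0.5268


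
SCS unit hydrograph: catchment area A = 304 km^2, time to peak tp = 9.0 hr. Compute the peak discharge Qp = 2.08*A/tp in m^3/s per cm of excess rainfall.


SCS formula: Qp = 2.08 * A / tp.
Qp = 2.08 * 304 / 9.0
   = 632.32 / 9.0
   = 70.26 m^3/s per cm.

70.26


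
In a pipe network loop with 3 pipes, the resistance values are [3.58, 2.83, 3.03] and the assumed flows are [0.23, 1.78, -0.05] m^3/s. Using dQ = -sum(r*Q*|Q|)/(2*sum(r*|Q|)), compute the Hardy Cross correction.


Numerator terms (r*Q*|Q|): 3.58*0.23*|0.23| = 0.1894; 2.83*1.78*|1.78| = 8.9666; 3.03*-0.05*|-0.05| = -0.0076.
Sum of numerator = 9.1484.
Denominator terms (r*|Q|): 3.58*|0.23| = 0.8234; 2.83*|1.78| = 5.0374; 3.03*|-0.05| = 0.1515.
2 * sum of denominator = 2 * 6.0123 = 12.0246.
dQ = -9.1484 / 12.0246 = -0.7608 m^3/s.

-0.7608


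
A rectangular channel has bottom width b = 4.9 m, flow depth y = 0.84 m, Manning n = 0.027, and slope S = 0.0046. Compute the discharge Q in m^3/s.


For a rectangular channel, the cross-sectional area A = b * y = 4.9 * 0.84 = 4.12 m^2.
The wetted perimeter P = b + 2y = 4.9 + 2*0.84 = 6.58 m.
Hydraulic radius R = A/P = 4.12/6.58 = 0.6255 m.
Velocity V = (1/n)*R^(2/3)*S^(1/2) = (1/0.027)*0.6255^(2/3)*0.0046^(1/2) = 1.8373 m/s.
Discharge Q = A * V = 4.12 * 1.8373 = 7.562 m^3/s.

7.562


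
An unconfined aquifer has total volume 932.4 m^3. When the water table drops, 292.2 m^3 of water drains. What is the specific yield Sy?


Specific yield Sy = Volume drained / Total volume.
Sy = 292.2 / 932.4
   = 0.3134.

0.3134


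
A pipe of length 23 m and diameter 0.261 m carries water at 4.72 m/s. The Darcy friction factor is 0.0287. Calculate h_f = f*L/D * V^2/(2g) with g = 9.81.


Darcy-Weisbach equation: h_f = f * (L/D) * V^2/(2g).
f * L/D = 0.0287 * 23/0.261 = 2.5291.
V^2/(2g) = 4.72^2 / (2*9.81) = 22.2784 / 19.62 = 1.1355 m.
h_f = 2.5291 * 1.1355 = 2.872 m.

2.872


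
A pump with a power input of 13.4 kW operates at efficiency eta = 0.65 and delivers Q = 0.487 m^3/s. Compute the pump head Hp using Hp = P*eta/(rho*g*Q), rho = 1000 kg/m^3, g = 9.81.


Pump head formula: Hp = P * eta / (rho * g * Q).
Numerator: P * eta = 13.4 * 1000 * 0.65 = 8710.0 W.
Denominator: rho * g * Q = 1000 * 9.81 * 0.487 = 4777.47.
Hp = 8710.0 / 4777.47 = 1.82 m.

1.82


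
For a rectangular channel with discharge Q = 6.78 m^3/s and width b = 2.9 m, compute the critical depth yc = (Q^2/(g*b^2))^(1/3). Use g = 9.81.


Using yc = (Q^2 / (g * b^2))^(1/3):
Q^2 = 6.78^2 = 45.97.
g * b^2 = 9.81 * 2.9^2 = 9.81 * 8.41 = 82.5.
Q^2 / (g*b^2) = 45.97 / 82.5 = 0.5572.
yc = 0.5572^(1/3) = 0.8229 m.

0.8229


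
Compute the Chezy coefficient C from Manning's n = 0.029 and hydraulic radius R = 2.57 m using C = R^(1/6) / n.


The Chezy coefficient relates to Manning's n through C = R^(1/6) / n.
R^(1/6) = 2.57^(1/6) = 1.170367.
C = 1.170367 / 0.029 = 40.36 m^(1/2)/s.

40.36


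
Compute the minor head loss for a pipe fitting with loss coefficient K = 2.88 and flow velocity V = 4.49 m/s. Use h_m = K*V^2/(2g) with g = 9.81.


Minor loss formula: h_m = K * V^2/(2g).
V^2 = 4.49^2 = 20.1601.
V^2/(2g) = 20.1601 / 19.62 = 1.0275 m.
h_m = 2.88 * 1.0275 = 2.9593 m.

2.9593


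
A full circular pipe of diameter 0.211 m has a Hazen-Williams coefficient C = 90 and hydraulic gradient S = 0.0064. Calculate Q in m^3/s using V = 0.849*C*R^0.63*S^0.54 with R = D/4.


For a full circular pipe, R = D/4 = 0.211/4 = 0.0527 m.
V = 0.849 * 90 * 0.0527^0.63 * 0.0064^0.54
  = 0.849 * 90 * 0.156675 * 0.065364
  = 0.7825 m/s.
Pipe area A = pi*D^2/4 = pi*0.211^2/4 = 0.035 m^2.
Q = A * V = 0.035 * 0.7825 = 0.0274 m^3/s.

0.0274


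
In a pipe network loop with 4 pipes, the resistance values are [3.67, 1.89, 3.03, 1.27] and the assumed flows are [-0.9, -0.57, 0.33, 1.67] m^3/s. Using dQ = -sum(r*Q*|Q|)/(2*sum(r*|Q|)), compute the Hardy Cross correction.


Numerator terms (r*Q*|Q|): 3.67*-0.9*|-0.9| = -2.9727; 1.89*-0.57*|-0.57| = -0.6141; 3.03*0.33*|0.33| = 0.33; 1.27*1.67*|1.67| = 3.5419.
Sum of numerator = 0.2851.
Denominator terms (r*|Q|): 3.67*|-0.9| = 3.303; 1.89*|-0.57| = 1.0773; 3.03*|0.33| = 0.9999; 1.27*|1.67| = 2.1209.
2 * sum of denominator = 2 * 7.5011 = 15.0022.
dQ = -0.2851 / 15.0022 = -0.019 m^3/s.

-0.019


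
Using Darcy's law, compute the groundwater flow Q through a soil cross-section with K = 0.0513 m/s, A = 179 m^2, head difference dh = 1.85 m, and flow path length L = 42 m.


Darcy's law: Q = K * A * i, where i = dh/L.
Hydraulic gradient i = 1.85 / 42 = 0.044048.
Q = 0.0513 * 179 * 0.044048
  = 0.4045 m^3/s.

0.4045


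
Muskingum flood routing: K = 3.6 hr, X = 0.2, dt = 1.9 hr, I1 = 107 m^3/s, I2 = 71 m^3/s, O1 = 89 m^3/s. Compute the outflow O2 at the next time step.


Muskingum coefficients:
denom = 2*K*(1-X) + dt = 2*3.6*(1-0.2) + 1.9 = 7.66.
C0 = (dt - 2*K*X)/denom = (1.9 - 2*3.6*0.2)/7.66 = 0.0601.
C1 = (dt + 2*K*X)/denom = (1.9 + 2*3.6*0.2)/7.66 = 0.436.
C2 = (2*K*(1-X) - dt)/denom = 0.5039.
O2 = C0*I2 + C1*I1 + C2*O1
   = 0.0601*71 + 0.436*107 + 0.5039*89
   = 95.77 m^3/s.

95.77


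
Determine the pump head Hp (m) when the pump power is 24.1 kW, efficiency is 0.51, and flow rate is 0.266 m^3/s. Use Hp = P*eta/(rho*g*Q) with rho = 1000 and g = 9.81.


Pump head formula: Hp = P * eta / (rho * g * Q).
Numerator: P * eta = 24.1 * 1000 * 0.51 = 12291.0 W.
Denominator: rho * g * Q = 1000 * 9.81 * 0.266 = 2609.46.
Hp = 12291.0 / 2609.46 = 4.71 m.

4.71


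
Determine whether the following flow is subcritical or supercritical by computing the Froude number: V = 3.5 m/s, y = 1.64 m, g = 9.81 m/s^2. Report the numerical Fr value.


The Froude number is defined as Fr = V / sqrt(g*y).
g*y = 9.81 * 1.64 = 16.0884.
sqrt(g*y) = sqrt(16.0884) = 4.011.
Fr = 3.5 / 4.011 = 0.8726.
Since Fr < 1, the flow is subcritical.

0.8726


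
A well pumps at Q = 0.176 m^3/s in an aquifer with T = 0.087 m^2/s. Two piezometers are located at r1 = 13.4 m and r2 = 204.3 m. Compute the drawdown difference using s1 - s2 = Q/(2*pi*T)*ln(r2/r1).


Thiem equation: s1 - s2 = Q/(2*pi*T) * ln(r2/r1).
ln(r2/r1) = ln(204.3/13.4) = 2.7243.
Q/(2*pi*T) = 0.176 / (2*pi*0.087) = 0.176 / 0.5466 = 0.322.
s1 - s2 = 0.322 * 2.7243 = 0.8772 m.

0.8772


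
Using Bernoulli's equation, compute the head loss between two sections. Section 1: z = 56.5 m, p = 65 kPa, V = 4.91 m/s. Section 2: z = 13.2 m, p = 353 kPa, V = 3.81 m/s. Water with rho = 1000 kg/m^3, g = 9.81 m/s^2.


Total head at each section: H = z + p/(rho*g) + V^2/(2g).
H1 = 56.5 + 65*1000/(1000*9.81) + 4.91^2/(2*9.81)
   = 56.5 + 6.626 + 1.2288
   = 64.355 m.
H2 = 13.2 + 353*1000/(1000*9.81) + 3.81^2/(2*9.81)
   = 13.2 + 35.984 + 0.7399
   = 49.924 m.
h_L = H1 - H2 = 64.355 - 49.924 = 14.431 m.

14.431


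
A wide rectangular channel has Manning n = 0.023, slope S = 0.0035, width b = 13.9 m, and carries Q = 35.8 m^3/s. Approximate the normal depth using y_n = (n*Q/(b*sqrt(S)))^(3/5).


We use the wide-channel approximation y_n = (n*Q/(b*sqrt(S)))^(3/5).
sqrt(S) = sqrt(0.0035) = 0.059161.
Numerator: n*Q = 0.023 * 35.8 = 0.8234.
Denominator: b*sqrt(S) = 13.9 * 0.059161 = 0.822338.
arg = 1.0013.
y_n = 1.0013^(3/5) = 1.0008 m.

1.0008


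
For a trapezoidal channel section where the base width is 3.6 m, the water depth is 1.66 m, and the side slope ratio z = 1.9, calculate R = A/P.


For a trapezoidal section with side slope z:
A = (b + z*y)*y = (3.6 + 1.9*1.66)*1.66 = 11.212 m^2.
P = b + 2*y*sqrt(1 + z^2) = 3.6 + 2*1.66*sqrt(1 + 1.9^2) = 10.728 m.
R = A/P = 11.212 / 10.728 = 1.045 m.

1.045


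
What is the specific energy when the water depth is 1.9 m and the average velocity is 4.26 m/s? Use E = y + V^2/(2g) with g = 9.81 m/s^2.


Specific energy E = y + V^2/(2g).
Velocity head = V^2/(2g) = 4.26^2 / (2*9.81) = 18.1476 / 19.62 = 0.925 m.
E = 1.9 + 0.925 = 2.825 m.

2.825


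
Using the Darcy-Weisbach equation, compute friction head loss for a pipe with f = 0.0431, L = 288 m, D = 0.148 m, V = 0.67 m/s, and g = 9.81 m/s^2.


Darcy-Weisbach equation: h_f = f * (L/D) * V^2/(2g).
f * L/D = 0.0431 * 288/0.148 = 83.8703.
V^2/(2g) = 0.67^2 / (2*9.81) = 0.4489 / 19.62 = 0.0229 m.
h_f = 83.8703 * 0.0229 = 1.919 m.

1.919


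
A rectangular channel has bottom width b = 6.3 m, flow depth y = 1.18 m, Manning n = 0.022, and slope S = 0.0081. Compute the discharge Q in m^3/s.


For a rectangular channel, the cross-sectional area A = b * y = 6.3 * 1.18 = 7.43 m^2.
The wetted perimeter P = b + 2y = 6.3 + 2*1.18 = 8.66 m.
Hydraulic radius R = A/P = 7.43/8.66 = 0.8584 m.
Velocity V = (1/n)*R^(2/3)*S^(1/2) = (1/0.022)*0.8584^(2/3)*0.0081^(1/2) = 3.6951 m/s.
Discharge Q = A * V = 7.43 * 3.6951 = 27.469 m^3/s.

27.469


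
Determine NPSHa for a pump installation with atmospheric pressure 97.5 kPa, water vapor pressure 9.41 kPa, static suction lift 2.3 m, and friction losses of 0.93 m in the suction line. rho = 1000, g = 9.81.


NPSHa = p_atm/(rho*g) - z_s - hf_s - p_vap/(rho*g).
p_atm/(rho*g) = 97.5*1000 / (1000*9.81) = 9.939 m.
p_vap/(rho*g) = 9.41*1000 / (1000*9.81) = 0.959 m.
NPSHa = 9.939 - 2.3 - 0.93 - 0.959
      = 5.75 m.

5.75


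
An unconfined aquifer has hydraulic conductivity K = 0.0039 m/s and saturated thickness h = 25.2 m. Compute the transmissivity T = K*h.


Transmissivity is defined as T = K * h.
T = 0.0039 * 25.2
  = 0.0983 m^2/s.

0.0983


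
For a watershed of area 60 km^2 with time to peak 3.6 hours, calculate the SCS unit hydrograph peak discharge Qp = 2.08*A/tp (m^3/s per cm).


SCS formula: Qp = 2.08 * A / tp.
Qp = 2.08 * 60 / 3.6
   = 124.8 / 3.6
   = 34.67 m^3/s per cm.

34.67


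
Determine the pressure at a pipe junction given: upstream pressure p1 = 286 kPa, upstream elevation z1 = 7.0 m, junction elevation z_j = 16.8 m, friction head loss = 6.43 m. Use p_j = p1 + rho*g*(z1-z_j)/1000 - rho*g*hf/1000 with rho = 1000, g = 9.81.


Junction pressure: p_j = p1 + rho*g*(z1 - z_j)/1000 - rho*g*hf/1000.
Elevation term = 1000*9.81*(7.0 - 16.8)/1000 = -96.138 kPa.
Friction term = 1000*9.81*6.43/1000 = 63.078 kPa.
p_j = 286 + -96.138 - 63.078 = 126.78 kPa.

126.78


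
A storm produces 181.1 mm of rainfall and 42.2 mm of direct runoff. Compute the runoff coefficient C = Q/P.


The runoff coefficient C = runoff depth / rainfall depth.
C = 42.2 / 181.1
  = 0.233.

0.233


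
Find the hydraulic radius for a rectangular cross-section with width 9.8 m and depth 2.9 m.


For a rectangular section:
Flow area A = b * y = 9.8 * 2.9 = 28.42 m^2.
Wetted perimeter P = b + 2y = 9.8 + 2*2.9 = 15.6 m.
Hydraulic radius R = A/P = 28.42 / 15.6 = 1.8218 m.

1.8218


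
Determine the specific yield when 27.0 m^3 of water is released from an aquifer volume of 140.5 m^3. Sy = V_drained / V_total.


Specific yield Sy = Volume drained / Total volume.
Sy = 27.0 / 140.5
   = 0.1922.

0.1922


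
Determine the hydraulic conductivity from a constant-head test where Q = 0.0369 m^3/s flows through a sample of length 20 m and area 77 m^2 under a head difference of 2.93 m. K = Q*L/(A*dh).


From K = Q*L / (A*dh):
Numerator: Q*L = 0.0369 * 20 = 0.738.
Denominator: A*dh = 77 * 2.93 = 225.61.
K = 0.738 / 225.61 = 0.003271 m/s.

0.003271


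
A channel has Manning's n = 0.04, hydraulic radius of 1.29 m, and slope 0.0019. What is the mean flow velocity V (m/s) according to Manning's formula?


Manning's equation gives V = (1/n) * R^(2/3) * S^(1/2).
First, compute R^(2/3) = 1.29^(2/3) = 1.185.
Next, S^(1/2) = 0.0019^(1/2) = 0.043589.
Then 1/n = 1/0.04 = 25.0.
V = 25.0 * 1.185 * 0.043589 = 1.2913 m/s.

1.2913


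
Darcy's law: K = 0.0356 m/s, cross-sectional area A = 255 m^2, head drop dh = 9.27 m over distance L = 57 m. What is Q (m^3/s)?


Darcy's law: Q = K * A * i, where i = dh/L.
Hydraulic gradient i = 9.27 / 57 = 0.162632.
Q = 0.0356 * 255 * 0.162632
  = 1.4764 m^3/s.

1.4764


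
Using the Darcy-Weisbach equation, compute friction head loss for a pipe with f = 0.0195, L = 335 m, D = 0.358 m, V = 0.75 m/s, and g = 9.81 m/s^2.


Darcy-Weisbach equation: h_f = f * (L/D) * V^2/(2g).
f * L/D = 0.0195 * 335/0.358 = 18.2472.
V^2/(2g) = 0.75^2 / (2*9.81) = 0.5625 / 19.62 = 0.0287 m.
h_f = 18.2472 * 0.0287 = 0.523 m.

0.523


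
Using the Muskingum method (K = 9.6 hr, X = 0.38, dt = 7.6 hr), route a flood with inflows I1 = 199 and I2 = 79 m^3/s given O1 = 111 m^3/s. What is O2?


Muskingum coefficients:
denom = 2*K*(1-X) + dt = 2*9.6*(1-0.38) + 7.6 = 19.504.
C0 = (dt - 2*K*X)/denom = (7.6 - 2*9.6*0.38)/19.504 = 0.0156.
C1 = (dt + 2*K*X)/denom = (7.6 + 2*9.6*0.38)/19.504 = 0.7637.
C2 = (2*K*(1-X) - dt)/denom = 0.2207.
O2 = C0*I2 + C1*I1 + C2*O1
   = 0.0156*79 + 0.7637*199 + 0.2207*111
   = 177.71 m^3/s.

177.71


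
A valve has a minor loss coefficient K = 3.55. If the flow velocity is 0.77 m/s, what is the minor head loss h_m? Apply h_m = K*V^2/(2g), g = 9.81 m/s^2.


Minor loss formula: h_m = K * V^2/(2g).
V^2 = 0.77^2 = 0.5929.
V^2/(2g) = 0.5929 / 19.62 = 0.0302 m.
h_m = 3.55 * 0.0302 = 0.1073 m.

0.1073


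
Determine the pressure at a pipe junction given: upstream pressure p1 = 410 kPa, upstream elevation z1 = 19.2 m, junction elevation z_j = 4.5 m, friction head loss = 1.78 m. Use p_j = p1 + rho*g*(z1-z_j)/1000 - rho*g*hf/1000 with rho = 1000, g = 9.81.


Junction pressure: p_j = p1 + rho*g*(z1 - z_j)/1000 - rho*g*hf/1000.
Elevation term = 1000*9.81*(19.2 - 4.5)/1000 = 144.207 kPa.
Friction term = 1000*9.81*1.78/1000 = 17.462 kPa.
p_j = 410 + 144.207 - 17.462 = 536.75 kPa.

536.75


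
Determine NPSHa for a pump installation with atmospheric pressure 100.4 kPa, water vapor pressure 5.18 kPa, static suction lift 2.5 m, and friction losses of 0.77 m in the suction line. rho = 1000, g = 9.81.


NPSHa = p_atm/(rho*g) - z_s - hf_s - p_vap/(rho*g).
p_atm/(rho*g) = 100.4*1000 / (1000*9.81) = 10.234 m.
p_vap/(rho*g) = 5.18*1000 / (1000*9.81) = 0.528 m.
NPSHa = 10.234 - 2.5 - 0.77 - 0.528
      = 6.44 m.

6.44


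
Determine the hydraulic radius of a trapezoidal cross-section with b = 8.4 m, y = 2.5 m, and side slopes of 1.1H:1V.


For a trapezoidal section with side slope z:
A = (b + z*y)*y = (8.4 + 1.1*2.5)*2.5 = 27.875 m^2.
P = b + 2*y*sqrt(1 + z^2) = 8.4 + 2*2.5*sqrt(1 + 1.1^2) = 15.833 m.
R = A/P = 27.875 / 15.833 = 1.7606 m.

1.7606


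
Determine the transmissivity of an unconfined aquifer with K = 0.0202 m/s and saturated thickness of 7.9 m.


Transmissivity is defined as T = K * h.
T = 0.0202 * 7.9
  = 0.1596 m^2/s.

0.1596


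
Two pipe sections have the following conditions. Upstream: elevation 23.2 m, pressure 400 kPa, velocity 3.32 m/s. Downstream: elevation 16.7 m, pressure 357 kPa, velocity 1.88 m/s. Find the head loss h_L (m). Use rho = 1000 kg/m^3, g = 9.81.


Total head at each section: H = z + p/(rho*g) + V^2/(2g).
H1 = 23.2 + 400*1000/(1000*9.81) + 3.32^2/(2*9.81)
   = 23.2 + 40.775 + 0.5618
   = 64.537 m.
H2 = 16.7 + 357*1000/(1000*9.81) + 1.88^2/(2*9.81)
   = 16.7 + 36.391 + 0.1801
   = 53.272 m.
h_L = H1 - H2 = 64.537 - 53.272 = 11.265 m.

11.265


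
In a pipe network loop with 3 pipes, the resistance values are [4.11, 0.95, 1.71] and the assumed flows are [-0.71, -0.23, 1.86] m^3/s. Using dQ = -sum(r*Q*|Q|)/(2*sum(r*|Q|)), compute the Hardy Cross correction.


Numerator terms (r*Q*|Q|): 4.11*-0.71*|-0.71| = -2.0719; 0.95*-0.23*|-0.23| = -0.0503; 1.71*1.86*|1.86| = 5.9159.
Sum of numerator = 3.7938.
Denominator terms (r*|Q|): 4.11*|-0.71| = 2.9181; 0.95*|-0.23| = 0.2185; 1.71*|1.86| = 3.1806.
2 * sum of denominator = 2 * 6.3172 = 12.6344.
dQ = -3.7938 / 12.6344 = -0.3003 m^3/s.

-0.3003


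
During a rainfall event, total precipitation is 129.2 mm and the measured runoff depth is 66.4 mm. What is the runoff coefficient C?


The runoff coefficient C = runoff depth / rainfall depth.
C = 66.4 / 129.2
  = 0.5139.

0.5139


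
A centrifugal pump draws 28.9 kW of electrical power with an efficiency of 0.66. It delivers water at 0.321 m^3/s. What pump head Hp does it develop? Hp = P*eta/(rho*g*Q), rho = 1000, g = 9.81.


Pump head formula: Hp = P * eta / (rho * g * Q).
Numerator: P * eta = 28.9 * 1000 * 0.66 = 19074.0 W.
Denominator: rho * g * Q = 1000 * 9.81 * 0.321 = 3149.01.
Hp = 19074.0 / 3149.01 = 6.06 m.

6.06


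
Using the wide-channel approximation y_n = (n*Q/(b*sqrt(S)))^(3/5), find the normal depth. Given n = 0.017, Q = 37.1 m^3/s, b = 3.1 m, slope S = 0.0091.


We use the wide-channel approximation y_n = (n*Q/(b*sqrt(S)))^(3/5).
sqrt(S) = sqrt(0.0091) = 0.095394.
Numerator: n*Q = 0.017 * 37.1 = 0.6307.
Denominator: b*sqrt(S) = 3.1 * 0.095394 = 0.295721.
arg = 2.1328.
y_n = 2.1328^(3/5) = 1.5753 m.

1.5753


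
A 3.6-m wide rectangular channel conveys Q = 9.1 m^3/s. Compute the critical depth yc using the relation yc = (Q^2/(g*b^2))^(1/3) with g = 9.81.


Using yc = (Q^2 / (g * b^2))^(1/3):
Q^2 = 9.1^2 = 82.81.
g * b^2 = 9.81 * 3.6^2 = 9.81 * 12.96 = 127.14.
Q^2 / (g*b^2) = 82.81 / 127.14 = 0.6513.
yc = 0.6513^(1/3) = 0.8668 m.

0.8668


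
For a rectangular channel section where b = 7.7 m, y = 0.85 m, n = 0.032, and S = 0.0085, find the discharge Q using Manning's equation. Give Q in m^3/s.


For a rectangular channel, the cross-sectional area A = b * y = 7.7 * 0.85 = 6.54 m^2.
The wetted perimeter P = b + 2y = 7.7 + 2*0.85 = 9.4 m.
Hydraulic radius R = A/P = 6.54/9.4 = 0.6963 m.
Velocity V = (1/n)*R^(2/3)*S^(1/2) = (1/0.032)*0.6963^(2/3)*0.0085^(1/2) = 2.2633 m/s.
Discharge Q = A * V = 6.54 * 2.2633 = 14.813 m^3/s.

14.813


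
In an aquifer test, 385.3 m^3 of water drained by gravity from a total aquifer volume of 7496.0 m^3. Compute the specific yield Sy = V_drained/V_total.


Specific yield Sy = Volume drained / Total volume.
Sy = 385.3 / 7496.0
   = 0.0514.

0.0514


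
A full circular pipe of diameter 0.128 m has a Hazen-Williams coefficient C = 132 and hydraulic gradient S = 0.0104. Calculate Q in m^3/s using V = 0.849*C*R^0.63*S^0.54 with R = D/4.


For a full circular pipe, R = D/4 = 0.128/4 = 0.032 m.
V = 0.849 * 132 * 0.032^0.63 * 0.0104^0.54
  = 0.849 * 132 * 0.114352 * 0.084957
  = 1.0887 m/s.
Pipe area A = pi*D^2/4 = pi*0.128^2/4 = 0.0129 m^2.
Q = A * V = 0.0129 * 1.0887 = 0.014 m^3/s.

0.014


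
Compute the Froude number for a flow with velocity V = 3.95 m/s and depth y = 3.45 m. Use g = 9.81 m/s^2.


The Froude number is defined as Fr = V / sqrt(g*y).
g*y = 9.81 * 3.45 = 33.8445.
sqrt(g*y) = sqrt(33.8445) = 5.8176.
Fr = 3.95 / 5.8176 = 0.679.

0.679


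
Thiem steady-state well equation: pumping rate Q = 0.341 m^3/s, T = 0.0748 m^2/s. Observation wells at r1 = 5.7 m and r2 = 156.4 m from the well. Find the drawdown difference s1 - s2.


Thiem equation: s1 - s2 = Q/(2*pi*T) * ln(r2/r1).
ln(r2/r1) = ln(156.4/5.7) = 3.312.
Q/(2*pi*T) = 0.341 / (2*pi*0.0748) = 0.341 / 0.47 = 0.7256.
s1 - s2 = 0.7256 * 3.312 = 2.403 m.

2.403
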